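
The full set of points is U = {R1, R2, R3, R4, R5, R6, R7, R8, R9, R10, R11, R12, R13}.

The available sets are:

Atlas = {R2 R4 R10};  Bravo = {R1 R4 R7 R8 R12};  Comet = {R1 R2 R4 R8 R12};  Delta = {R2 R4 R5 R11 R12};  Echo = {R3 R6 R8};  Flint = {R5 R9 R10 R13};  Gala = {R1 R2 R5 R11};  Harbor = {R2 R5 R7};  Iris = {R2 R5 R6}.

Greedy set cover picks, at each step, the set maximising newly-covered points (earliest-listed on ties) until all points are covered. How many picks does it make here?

4

Greedy: pick Bravo (covers 5 new) → pick Flint (covers 4 new) → pick Delta (covers 2 new) → pick Echo (covers 2 new). Total picks: 4.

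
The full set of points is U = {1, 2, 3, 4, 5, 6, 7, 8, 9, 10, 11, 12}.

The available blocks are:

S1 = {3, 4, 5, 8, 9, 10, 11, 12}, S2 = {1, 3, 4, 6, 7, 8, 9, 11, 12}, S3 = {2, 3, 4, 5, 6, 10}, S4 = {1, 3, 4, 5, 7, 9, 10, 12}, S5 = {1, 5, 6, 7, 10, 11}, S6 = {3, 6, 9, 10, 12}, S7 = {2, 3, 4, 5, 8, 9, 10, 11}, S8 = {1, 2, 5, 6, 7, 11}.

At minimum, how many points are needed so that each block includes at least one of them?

2

H = {6, 9} meets every block (each contains at least one member of H), and |H| = 2.
No single point lies in every block, so at least 2 are needed and 2 is optimal.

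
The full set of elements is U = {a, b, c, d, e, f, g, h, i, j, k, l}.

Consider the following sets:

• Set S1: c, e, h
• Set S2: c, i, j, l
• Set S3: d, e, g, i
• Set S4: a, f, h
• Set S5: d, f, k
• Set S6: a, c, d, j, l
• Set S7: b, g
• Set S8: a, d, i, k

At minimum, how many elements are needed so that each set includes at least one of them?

4

The 4 elements {b, d, h, i} hit every set.
No choice of 3 elements meets every set, so 4 is the minimum.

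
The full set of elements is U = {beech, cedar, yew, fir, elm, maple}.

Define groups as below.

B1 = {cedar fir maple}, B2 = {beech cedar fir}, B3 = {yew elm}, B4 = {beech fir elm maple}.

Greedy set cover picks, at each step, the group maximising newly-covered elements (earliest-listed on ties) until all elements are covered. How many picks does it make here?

3

Greedy: pick B4 (covers 4 new) → pick B1 (covers 1 new) → pick B3 (covers 1 new). Total picks: 3.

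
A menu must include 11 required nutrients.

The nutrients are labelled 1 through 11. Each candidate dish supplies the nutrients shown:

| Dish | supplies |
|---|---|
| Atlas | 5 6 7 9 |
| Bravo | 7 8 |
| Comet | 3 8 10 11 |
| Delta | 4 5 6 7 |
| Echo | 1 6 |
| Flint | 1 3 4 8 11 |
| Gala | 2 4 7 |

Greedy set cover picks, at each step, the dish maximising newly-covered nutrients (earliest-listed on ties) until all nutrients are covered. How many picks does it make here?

4

Greedy: pick Flint (covers 5 new) → pick Atlas (covers 4 new) → pick Comet (covers 1 new) → pick Gala (covers 1 new). Total picks: 4.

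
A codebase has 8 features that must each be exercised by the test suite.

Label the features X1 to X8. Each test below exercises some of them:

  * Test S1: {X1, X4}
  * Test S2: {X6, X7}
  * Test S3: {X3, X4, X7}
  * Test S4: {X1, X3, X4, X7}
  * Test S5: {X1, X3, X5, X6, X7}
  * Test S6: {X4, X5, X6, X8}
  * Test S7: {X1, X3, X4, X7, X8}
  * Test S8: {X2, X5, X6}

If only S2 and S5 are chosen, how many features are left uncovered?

Union of S2, S5 = {X1, X3, X5, X6, X7}.
Not covered: X2, X4, X8 — 3 features.

3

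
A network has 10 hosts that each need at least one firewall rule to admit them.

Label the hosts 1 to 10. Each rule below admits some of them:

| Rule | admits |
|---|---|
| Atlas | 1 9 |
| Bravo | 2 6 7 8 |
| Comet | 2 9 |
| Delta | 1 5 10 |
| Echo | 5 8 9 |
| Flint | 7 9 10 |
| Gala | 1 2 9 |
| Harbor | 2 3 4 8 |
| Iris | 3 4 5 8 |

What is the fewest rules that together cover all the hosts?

4

Atlas and Bravo and Delta and Harbor together: Atlas ∪ Bravo ∪ Delta ∪ Harbor = {1, 2, 3, 4, 5, 6, 7, 8, 9, 10} — every host is covered.
No 3 of the 9 rules cover everything (all 84 combinations miss at least one host), so 4 is optimal.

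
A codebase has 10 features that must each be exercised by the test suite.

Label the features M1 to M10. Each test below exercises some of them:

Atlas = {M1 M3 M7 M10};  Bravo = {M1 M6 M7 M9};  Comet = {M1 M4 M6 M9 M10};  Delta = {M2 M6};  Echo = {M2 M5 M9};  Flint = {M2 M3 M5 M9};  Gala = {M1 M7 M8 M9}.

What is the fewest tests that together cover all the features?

Take {Comet, Flint, Gala}. Their union is {M1, M2, M3, M4, M5, M6, M7, M8, M9, M10}, which is all 10 features.
Only Comet contains M4, so Comet is forced; the remaining 5 features need at least 2 more tests (each remaining test adds at most 3) — so at least 3 tests are needed, and 3 is optimal.

3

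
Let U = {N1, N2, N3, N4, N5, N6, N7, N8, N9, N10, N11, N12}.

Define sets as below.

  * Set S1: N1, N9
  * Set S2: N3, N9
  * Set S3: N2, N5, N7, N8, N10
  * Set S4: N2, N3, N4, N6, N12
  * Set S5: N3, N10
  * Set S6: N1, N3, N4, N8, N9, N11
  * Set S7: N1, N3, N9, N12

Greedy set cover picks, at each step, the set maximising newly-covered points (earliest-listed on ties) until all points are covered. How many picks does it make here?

3

Greedy: pick S6 (covers 6 new) → pick S3 (covers 4 new) → pick S4 (covers 2 new). Total picks: 3.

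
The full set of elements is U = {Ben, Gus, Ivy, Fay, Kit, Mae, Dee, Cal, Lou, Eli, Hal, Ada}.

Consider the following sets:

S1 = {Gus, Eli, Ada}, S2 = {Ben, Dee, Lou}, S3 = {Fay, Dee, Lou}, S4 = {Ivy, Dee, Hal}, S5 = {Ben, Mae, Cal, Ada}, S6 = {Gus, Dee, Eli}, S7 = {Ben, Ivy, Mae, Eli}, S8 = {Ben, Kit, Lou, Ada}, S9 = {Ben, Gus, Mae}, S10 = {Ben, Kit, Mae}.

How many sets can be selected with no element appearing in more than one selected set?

S1, S3, S10 are pairwise disjoint (S1={Gus,Eli,Ada}; S3={Fay,Dee,Lou}; S10={Ben,Kit,Mae}).
Every remaining set overlaps one of these, and no 4 of the listed sets are pairwise disjoint, so 3 is the maximum.

3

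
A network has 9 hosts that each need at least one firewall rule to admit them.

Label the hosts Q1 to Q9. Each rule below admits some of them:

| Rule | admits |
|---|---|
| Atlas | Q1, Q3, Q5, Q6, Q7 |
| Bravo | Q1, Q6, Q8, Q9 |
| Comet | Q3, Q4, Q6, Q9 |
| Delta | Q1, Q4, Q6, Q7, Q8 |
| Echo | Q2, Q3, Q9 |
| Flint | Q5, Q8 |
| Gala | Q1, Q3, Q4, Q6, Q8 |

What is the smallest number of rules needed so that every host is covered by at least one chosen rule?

3

Take {Atlas, Echo, Gala}. Their union is {Q1, Q2, Q3, Q4, Q5, Q6, Q7, Q8, Q9}, which is all 9 hosts.
Only Echo contains Q2, so Echo is forced; the remaining 6 hosts need at least 2 more rules (each remaining rule adds at most 5) — so at least 3 rules are needed, and 3 is optimal.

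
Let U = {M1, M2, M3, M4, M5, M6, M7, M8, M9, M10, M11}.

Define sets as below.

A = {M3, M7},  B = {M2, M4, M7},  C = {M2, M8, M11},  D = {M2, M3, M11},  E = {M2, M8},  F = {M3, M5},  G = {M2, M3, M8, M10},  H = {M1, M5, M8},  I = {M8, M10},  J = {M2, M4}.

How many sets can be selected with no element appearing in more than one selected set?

3

F, I, J are pairwise disjoint (F={M3,M5}; I={M8,M10}; J={M2,M4}).
Every remaining set overlaps one of these, and no 4 of the listed sets are pairwise disjoint, so 3 is the maximum.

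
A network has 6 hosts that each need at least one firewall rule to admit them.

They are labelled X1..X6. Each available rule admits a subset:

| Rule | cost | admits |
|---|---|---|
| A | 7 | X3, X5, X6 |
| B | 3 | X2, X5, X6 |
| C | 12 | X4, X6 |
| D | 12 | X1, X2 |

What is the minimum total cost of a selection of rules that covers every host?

31

A, C, D together cover every host (A ∪ C ∪ D = {X1, X2, X3, X4, X5, X6}); total cost 7 + 12 + 12 = 31.
The greedy pick B, A, C, D costs 34; no covering selection beats 31.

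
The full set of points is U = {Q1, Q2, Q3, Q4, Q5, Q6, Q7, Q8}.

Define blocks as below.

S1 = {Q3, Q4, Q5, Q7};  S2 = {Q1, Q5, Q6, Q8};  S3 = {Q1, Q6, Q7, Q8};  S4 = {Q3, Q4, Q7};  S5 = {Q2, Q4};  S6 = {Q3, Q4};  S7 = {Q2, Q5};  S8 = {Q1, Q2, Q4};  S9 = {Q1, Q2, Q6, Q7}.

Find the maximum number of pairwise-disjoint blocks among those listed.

3

S3, S6, S7 are pairwise disjoint (S3={Q1,Q6,Q7,Q8}; S6={Q3,Q4}; S7={Q2,Q5}).
Every remaining block overlaps one of these, and no 4 of the listed blocks are pairwise disjoint, so 3 is the maximum.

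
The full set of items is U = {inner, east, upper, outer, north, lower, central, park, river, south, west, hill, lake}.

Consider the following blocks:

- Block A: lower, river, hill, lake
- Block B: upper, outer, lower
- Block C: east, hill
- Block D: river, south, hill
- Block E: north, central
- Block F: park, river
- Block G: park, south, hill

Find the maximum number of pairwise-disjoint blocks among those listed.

4

B, C, E, F are pairwise disjoint (B={upper,outer,lower}; C={east,hill}; E={north,central}; F={park,river}).
Every remaining block overlaps one of these, and no 5 of the listed blocks are pairwise disjoint, so 4 is the maximum.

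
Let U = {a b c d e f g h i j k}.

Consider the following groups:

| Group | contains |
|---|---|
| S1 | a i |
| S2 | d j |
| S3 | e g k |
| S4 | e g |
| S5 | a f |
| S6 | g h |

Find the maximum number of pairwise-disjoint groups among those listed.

S1, S2, S3 are pairwise disjoint (S1={a,i}; S2={d,j}; S3={e,g,k}).
Every remaining group overlaps one of these, and no 4 of the listed groups are pairwise disjoint, so 3 is the maximum.

3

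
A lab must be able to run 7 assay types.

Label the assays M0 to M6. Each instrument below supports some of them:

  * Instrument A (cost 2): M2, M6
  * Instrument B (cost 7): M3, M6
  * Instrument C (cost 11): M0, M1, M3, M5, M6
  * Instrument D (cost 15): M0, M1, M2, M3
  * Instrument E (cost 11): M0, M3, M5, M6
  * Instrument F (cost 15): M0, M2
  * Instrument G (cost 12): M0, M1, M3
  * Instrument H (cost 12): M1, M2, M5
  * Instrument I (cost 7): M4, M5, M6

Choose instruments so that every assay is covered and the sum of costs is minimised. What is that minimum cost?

20

A, C, I together cover every assay (A ∪ C ∪ I = {M0, M1, M2, M3, M4, M5, M6}); total cost 2 + 11 + 7 = 20.
No covering selection has total cost below 20.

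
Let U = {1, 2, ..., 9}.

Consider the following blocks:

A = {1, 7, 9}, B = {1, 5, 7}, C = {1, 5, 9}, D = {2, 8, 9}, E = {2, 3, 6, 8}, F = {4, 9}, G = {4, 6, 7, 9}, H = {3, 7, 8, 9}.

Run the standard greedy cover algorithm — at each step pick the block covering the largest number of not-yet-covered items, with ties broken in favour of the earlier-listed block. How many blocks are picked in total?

4

Greedy: pick E (covers 4 new) → pick A (covers 3 new) → pick B (covers 1 new) → pick F (covers 1 new). Total picks: 4.
(The true minimum cover uses only 3 blocks, so greedy is not optimal here.)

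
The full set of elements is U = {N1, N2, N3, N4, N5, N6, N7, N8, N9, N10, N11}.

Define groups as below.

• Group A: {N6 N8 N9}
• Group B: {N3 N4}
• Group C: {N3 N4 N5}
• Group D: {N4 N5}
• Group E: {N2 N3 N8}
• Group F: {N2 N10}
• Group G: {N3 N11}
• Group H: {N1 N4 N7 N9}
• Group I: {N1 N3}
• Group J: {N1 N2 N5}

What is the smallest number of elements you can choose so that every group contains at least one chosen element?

Take T = {N2, N3, N5, N9}. Each listed group contains at least one of these, so T is a hitting set of size 4.
The groups A, D, F, G are pairwise disjoint, so any hitting set needs a separate element for each — at least 4. Hence 4 is optimal.

4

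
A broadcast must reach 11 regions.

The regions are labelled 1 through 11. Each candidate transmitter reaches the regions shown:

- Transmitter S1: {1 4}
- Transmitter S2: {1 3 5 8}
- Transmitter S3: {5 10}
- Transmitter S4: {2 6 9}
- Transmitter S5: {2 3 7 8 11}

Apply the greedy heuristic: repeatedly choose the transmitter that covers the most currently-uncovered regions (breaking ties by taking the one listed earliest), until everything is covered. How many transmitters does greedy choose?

4

Greedy: pick S5 (covers 5 new) → pick S1 (covers 2 new) → pick S3 (covers 2 new) → pick S4 (covers 2 new). Total picks: 4.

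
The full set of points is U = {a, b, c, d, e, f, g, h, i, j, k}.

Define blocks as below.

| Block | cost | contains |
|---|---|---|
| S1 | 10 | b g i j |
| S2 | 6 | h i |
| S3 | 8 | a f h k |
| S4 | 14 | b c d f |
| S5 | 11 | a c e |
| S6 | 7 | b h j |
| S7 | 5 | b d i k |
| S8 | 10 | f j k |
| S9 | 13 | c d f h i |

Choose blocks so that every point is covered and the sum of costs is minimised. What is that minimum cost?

34

S1, S3, S5, S7 together cover every point (S1 ∪ S3 ∪ S5 ∪ S7 = {a, b, c, d, e, f, g, h, i, j, k}); total cost 10 + 8 + 11 + 5 = 34.
No covering selection has total cost below 34.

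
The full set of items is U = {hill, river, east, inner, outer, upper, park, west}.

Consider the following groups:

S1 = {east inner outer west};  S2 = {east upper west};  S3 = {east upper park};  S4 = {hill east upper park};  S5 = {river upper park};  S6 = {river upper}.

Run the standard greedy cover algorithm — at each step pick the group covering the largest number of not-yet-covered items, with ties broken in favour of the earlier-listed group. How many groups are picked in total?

Greedy: pick S1 (covers 4 new) → pick S4 (covers 3 new) → pick S5 (covers 1 new). Total picks: 3.

3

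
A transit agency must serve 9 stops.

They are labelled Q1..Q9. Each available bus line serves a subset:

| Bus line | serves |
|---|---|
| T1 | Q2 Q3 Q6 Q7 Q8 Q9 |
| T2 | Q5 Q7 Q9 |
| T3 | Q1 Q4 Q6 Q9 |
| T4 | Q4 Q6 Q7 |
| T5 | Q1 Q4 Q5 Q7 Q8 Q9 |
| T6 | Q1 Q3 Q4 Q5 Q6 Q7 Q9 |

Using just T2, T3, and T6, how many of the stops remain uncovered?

Union of T2, T3, T6 = {Q1, Q3, Q4, Q5, Q6, Q7, Q9}.
Not covered: Q2, Q8 — 2 stops.

2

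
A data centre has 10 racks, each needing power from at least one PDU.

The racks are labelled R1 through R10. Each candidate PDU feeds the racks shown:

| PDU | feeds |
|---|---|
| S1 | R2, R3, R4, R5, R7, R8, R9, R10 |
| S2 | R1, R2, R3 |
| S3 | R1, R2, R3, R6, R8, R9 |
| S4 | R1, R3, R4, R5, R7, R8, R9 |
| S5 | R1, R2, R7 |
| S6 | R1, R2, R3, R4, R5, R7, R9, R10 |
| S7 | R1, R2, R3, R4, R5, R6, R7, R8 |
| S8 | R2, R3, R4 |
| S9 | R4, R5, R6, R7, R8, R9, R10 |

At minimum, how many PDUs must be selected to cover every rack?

S6 and S7 together: S6 ∪ S7 = {R1, R2, R3, R4, R5, R6, R7, R8, R9, R10} — every rack is covered.
No single PDU has all 10 racks (the largest, S1, has 8), so 2 is optimal.

2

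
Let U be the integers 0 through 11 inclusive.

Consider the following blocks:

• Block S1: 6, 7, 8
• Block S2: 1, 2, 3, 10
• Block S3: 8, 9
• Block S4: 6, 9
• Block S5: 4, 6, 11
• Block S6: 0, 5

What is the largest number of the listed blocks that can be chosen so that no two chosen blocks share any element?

S2, S3, S5, S6 are pairwise disjoint (S2={1,2,3,10}; S3={8,9}; S5={4,6,11}; S6={0,5}).
Every remaining block overlaps one of these, and no 5 of the listed blocks are pairwise disjoint, so 4 is the maximum.

4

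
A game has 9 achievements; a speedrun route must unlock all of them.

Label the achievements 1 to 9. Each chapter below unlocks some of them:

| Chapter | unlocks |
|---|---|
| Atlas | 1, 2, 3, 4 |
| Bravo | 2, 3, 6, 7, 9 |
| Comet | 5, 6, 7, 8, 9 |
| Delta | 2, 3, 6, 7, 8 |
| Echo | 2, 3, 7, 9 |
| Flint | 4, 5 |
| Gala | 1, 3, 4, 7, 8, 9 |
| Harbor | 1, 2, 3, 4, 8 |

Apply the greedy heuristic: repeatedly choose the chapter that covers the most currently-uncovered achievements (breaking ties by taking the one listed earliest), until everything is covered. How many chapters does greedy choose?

3

Greedy: pick Gala (covers 6 new) → pick Bravo (covers 2 new) → pick Comet (covers 1 new). Total picks: 3.
(The true minimum cover uses only 2 chapters, so greedy is not optimal here.)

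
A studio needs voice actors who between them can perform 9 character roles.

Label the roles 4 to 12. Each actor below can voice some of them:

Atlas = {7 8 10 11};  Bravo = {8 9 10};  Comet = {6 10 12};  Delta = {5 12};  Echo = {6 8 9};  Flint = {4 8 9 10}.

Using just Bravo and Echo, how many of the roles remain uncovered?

Union of Bravo, Echo = {6, 8, 9, 10}.
Not covered: 4, 5, 7, 11, 12 — 5 roles.

5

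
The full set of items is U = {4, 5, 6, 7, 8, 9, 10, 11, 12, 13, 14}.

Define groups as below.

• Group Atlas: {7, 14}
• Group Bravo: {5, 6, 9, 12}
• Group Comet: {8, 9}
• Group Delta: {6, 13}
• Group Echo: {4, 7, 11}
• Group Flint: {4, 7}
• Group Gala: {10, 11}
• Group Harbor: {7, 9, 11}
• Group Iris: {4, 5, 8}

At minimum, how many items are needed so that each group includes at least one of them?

4

The 4 items {6, 7, 8, 10} hit every group.
The groups Comet, Delta, Flint, Gala are pairwise disjoint, so any hitting set needs a separate item for each — at least 4. Hence 4 is optimal.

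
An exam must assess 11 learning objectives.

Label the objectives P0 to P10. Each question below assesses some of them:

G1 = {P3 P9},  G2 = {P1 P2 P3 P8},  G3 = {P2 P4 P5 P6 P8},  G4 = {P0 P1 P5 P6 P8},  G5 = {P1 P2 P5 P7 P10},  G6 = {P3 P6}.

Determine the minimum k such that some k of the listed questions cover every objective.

4

Take {G1, G3, G4, G5}. Their union is {P0, P1, P2, P3, P4, P5, P6, P7, P8, P9, P10}, which is all 11 objectives.
No 3 of the 6 questions cover everything (all 20 combinations miss at least one objective), so 4 is optimal.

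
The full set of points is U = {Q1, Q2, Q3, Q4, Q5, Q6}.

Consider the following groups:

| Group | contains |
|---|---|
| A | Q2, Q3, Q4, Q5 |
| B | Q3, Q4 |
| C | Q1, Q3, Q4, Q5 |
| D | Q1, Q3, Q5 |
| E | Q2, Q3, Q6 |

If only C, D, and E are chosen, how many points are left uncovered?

Union of C, D, E = {Q1, Q2, Q3, Q4, Q5, Q6} — that's every point, so 0 are uncovered.

0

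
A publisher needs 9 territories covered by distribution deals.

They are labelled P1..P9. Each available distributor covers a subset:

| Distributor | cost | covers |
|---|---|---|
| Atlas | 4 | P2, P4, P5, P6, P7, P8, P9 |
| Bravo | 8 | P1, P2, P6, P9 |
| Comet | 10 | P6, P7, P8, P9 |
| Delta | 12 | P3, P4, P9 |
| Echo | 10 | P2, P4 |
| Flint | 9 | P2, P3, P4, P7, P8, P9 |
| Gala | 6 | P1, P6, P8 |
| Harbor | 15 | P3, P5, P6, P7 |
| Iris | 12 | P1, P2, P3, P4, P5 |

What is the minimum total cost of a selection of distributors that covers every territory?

Atlas, Iris together cover every territory (Atlas ∪ Iris = {P1, P2, P3, P4, P5, P6, P7, P8, P9}); total cost 4 + 12 = 16.
The greedy pick Atlas, Gala, Flint costs 19; no covering selection beats 16.

16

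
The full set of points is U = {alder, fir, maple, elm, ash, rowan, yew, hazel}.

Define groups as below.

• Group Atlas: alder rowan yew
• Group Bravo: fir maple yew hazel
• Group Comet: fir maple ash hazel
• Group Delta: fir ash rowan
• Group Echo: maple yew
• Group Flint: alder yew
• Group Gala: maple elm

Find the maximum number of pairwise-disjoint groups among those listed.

Delta, Flint, Gala are pairwise disjoint (Delta={fir,ash,rowan}; Flint={alder,yew}; Gala={maple,elm}).
Every remaining group overlaps one of these, and no 4 of the listed groups are pairwise disjoint, so 3 is the maximum.

3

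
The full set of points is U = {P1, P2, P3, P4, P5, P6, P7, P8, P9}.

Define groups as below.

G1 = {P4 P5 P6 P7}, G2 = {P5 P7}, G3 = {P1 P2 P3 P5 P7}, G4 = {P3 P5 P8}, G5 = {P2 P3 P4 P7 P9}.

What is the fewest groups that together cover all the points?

G1 and G3 and G4 and G5 together: G1 ∪ G3 ∪ G4 ∪ G5 = {P1, P2, P3, P4, P5, P6, P7, P8, P9} — every point is covered.
No 3 of the 5 groups cover everything (all 10 combinations miss at least one point), so 4 is optimal.

4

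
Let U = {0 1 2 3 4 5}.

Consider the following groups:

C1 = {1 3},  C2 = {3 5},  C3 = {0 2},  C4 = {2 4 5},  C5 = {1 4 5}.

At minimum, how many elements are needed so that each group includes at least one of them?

3

Take H = {0, 3, 5}. Each listed group contains at least one of these, so H is a hitting set of size 3.
No choice of 2 elements meets every group, so 3 is the minimum.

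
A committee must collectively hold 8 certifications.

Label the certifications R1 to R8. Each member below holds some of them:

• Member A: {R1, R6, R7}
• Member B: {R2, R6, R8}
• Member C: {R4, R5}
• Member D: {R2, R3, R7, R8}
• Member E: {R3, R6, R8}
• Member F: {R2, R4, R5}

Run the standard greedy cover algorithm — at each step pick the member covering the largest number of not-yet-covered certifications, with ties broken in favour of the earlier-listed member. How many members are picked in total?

3

Greedy: pick D (covers 4 new) → pick A (covers 2 new) → pick C (covers 2 new). Total picks: 3.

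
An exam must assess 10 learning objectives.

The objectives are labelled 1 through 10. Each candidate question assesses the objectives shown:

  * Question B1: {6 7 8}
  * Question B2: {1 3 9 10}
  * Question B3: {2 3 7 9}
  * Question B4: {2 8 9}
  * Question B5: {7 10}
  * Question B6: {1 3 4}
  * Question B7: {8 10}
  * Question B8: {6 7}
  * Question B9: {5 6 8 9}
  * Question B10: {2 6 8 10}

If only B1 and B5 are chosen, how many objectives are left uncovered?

6

Union of B1, B5 = {6, 7, 8, 10}.
Not covered: 1, 2, 3, 4, 5, 9 — 6 objectives.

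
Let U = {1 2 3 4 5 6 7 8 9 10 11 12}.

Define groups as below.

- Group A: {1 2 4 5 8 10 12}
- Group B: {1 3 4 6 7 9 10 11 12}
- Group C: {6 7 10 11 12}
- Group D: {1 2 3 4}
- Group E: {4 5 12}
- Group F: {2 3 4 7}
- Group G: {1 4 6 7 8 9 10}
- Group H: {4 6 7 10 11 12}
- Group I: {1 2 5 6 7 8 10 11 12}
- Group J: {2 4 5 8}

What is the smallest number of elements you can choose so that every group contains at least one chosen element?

2

Take T = {4, 11}. Each listed group contains at least one of these, so T is a hitting set of size 2.
The groups C, J are pairwise disjoint, so any hitting set needs a separate element for each — at least 2. Hence 2 is optimal.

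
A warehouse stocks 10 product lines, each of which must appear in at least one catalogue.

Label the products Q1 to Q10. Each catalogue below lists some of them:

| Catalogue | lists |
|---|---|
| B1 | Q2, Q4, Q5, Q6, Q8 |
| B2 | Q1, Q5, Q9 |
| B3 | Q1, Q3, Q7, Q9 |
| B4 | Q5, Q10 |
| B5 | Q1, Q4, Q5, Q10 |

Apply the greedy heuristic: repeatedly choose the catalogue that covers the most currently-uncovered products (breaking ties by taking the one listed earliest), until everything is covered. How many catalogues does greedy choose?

3

Greedy: pick B1 (covers 5 new) → pick B3 (covers 4 new) → pick B4 (covers 1 new). Total picks: 3.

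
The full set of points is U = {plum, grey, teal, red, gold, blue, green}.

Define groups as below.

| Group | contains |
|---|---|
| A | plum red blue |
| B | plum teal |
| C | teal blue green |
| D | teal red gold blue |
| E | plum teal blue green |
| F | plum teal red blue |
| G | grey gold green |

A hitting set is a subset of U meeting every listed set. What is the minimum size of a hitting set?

3

The 3 points {grey, teal, blue} hit every group.
No choice of 2 points meets every group, so 3 is the minimum.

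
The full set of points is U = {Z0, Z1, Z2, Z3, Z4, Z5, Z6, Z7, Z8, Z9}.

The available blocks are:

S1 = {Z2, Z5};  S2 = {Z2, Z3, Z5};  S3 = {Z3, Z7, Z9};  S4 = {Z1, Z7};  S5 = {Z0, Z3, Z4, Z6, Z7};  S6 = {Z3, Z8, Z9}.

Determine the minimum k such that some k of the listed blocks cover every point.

4

Take {S2, S4, S5, S6}. Their union is {Z0, Z1, Z2, Z3, Z4, Z5, Z6, Z7, Z8, Z9}, which is all 10 points.
Only S5 contains Z0, so S5 is forced; the remaining 5 points need at least 3 more blocks (each remaining block adds at most 2) — so at least 4 blocks are needed, and 4 is optimal.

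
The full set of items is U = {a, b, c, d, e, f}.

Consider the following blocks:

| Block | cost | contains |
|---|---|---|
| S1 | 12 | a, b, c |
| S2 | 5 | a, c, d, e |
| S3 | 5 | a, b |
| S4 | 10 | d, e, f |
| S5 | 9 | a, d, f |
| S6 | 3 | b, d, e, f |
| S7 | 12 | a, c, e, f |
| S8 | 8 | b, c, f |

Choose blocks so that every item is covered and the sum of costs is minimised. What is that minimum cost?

S2, S6 together cover every item (S2 ∪ S6 = {a, b, c, d, e, f}); total cost 5 + 3 = 8.
No covering selection has total cost below 8.

8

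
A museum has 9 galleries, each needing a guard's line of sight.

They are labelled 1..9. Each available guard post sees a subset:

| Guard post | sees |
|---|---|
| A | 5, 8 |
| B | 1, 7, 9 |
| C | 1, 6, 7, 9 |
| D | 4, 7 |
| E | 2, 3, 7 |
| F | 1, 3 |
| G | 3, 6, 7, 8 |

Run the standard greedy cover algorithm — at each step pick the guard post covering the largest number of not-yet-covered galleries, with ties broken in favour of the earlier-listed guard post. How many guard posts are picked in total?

4

Greedy: pick C (covers 4 new) → pick A (covers 2 new) → pick E (covers 2 new) → pick D (covers 1 new). Total picks: 4.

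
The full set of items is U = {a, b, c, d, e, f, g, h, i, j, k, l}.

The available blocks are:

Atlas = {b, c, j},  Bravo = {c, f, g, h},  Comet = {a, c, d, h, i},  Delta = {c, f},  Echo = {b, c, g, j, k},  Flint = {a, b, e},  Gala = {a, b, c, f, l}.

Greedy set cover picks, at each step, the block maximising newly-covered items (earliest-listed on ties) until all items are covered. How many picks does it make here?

4

Greedy: pick Comet (covers 5 new) → pick Echo (covers 4 new) → pick Gala (covers 2 new) → pick Flint (covers 1 new). Total picks: 4.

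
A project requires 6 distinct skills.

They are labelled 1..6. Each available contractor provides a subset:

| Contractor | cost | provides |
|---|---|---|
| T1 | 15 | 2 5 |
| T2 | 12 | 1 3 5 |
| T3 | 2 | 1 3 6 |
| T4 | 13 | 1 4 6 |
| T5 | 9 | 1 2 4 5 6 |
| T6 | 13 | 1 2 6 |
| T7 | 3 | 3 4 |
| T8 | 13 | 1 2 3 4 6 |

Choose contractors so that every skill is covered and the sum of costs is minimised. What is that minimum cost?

11

T3, T5 together cover every skill (T3 ∪ T5 = {1, 2, 3, 4, 5, 6}); total cost 2 + 9 = 11.
No covering selection has total cost below 11.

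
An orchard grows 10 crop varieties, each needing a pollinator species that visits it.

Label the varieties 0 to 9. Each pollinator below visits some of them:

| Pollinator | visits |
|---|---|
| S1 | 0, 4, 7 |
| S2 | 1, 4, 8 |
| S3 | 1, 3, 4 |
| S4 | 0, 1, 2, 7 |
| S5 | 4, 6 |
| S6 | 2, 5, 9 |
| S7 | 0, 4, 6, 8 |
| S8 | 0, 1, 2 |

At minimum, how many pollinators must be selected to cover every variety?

4

S1 and S3 and S6 and S7 together: S1 ∪ S3 ∪ S6 ∪ S7 = {0, 1, 2, 3, 4, 5, 6, 7, 8, 9} — every variety is covered.
Only S3 contains 3, so S3 is forced; the remaining 7 varieties need at least 3 more pollinators (each remaining pollinator adds at most 3) — so at least 4 pollinators are needed, and 4 is optimal.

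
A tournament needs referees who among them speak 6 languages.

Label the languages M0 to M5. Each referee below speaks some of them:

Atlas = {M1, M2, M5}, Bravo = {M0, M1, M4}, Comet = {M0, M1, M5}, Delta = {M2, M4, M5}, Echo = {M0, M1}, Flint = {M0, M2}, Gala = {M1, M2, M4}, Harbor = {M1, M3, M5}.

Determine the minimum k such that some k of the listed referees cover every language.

3

Bravo and Gala and Harbor together: Bravo ∪ Gala ∪ Harbor = {M0, M1, M2, M3, M4, M5} — every language is covered.
Only Harbor contains M3, so Harbor is forced; the remaining 3 languages need at least 2 more referees (each remaining referee adds at most 2) — so at least 3 referees are needed, and 3 is optimal.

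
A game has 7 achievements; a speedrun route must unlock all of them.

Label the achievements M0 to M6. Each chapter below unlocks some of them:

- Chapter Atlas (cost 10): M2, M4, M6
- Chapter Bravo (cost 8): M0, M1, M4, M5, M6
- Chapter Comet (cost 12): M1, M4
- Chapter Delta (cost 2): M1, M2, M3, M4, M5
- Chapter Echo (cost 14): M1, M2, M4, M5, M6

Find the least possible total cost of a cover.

Bravo, Delta together cover every achievement (Bravo ∪ Delta = {M0, M1, M2, M3, M4, M5, M6}); total cost 8 + 2 = 10.
No covering selection has total cost below 10.

10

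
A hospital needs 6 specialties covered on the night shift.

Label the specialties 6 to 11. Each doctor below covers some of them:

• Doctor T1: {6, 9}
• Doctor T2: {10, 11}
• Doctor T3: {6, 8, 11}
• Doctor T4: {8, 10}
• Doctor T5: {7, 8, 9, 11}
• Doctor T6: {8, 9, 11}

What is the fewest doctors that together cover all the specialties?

T3 and T4 and T5 together: T3 ∪ T4 ∪ T5 = {6, 7, 8, 9, 10, 11} — every specialty is covered.
Only T5 contains 7, so T5 is forced; the remaining 2 specialties need at least 2 more doctors (each remaining doctor adds at most 1) — so at least 3 doctors are needed, and 3 is optimal.

3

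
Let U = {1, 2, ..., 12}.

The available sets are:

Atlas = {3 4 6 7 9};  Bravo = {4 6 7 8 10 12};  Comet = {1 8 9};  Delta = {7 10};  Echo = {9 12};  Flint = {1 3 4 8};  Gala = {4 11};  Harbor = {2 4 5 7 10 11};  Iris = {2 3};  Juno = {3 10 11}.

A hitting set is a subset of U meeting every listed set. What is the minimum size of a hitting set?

Take H = {3, 9, 10, 11}. Each listed set contains at least one of these, so H is a hitting set of size 4.
The sets Delta, Echo, Gala, Iris are pairwise disjoint, so any hitting set needs a separate item for each — at least 4. Hence 4 is optimal.

4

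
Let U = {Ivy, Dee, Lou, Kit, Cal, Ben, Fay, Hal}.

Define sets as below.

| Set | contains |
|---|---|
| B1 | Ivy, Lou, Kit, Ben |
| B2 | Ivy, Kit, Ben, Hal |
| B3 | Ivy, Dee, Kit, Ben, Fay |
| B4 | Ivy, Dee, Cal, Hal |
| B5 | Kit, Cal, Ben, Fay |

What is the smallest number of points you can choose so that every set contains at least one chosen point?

The 2 points {Ivy, Cal} hit every set.
No single point lies in every set, so at least 2 are needed and 2 is optimal.

2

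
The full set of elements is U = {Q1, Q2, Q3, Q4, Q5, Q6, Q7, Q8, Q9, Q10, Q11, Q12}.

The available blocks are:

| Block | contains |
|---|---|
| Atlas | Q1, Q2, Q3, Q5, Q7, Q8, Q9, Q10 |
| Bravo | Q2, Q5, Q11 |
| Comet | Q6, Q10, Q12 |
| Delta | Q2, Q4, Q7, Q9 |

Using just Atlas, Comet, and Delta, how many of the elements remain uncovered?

Union of Atlas, Comet, Delta = {Q1, Q2, Q3, Q4, Q5, Q6, Q7, Q8, Q9, Q10, Q12}.
Not covered: Q11 — 1 element.

1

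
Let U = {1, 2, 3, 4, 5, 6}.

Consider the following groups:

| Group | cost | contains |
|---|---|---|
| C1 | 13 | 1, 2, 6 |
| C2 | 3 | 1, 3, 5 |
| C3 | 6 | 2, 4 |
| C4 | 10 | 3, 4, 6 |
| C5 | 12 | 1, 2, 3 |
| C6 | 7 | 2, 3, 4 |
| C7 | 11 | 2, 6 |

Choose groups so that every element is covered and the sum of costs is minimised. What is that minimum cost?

19

C2, C3, C4 together cover every element (C2 ∪ C3 ∪ C4 = {1, 2, 3, 4, 5, 6}); total cost 3 + 6 + 10 = 19.
No covering selection has total cost below 19.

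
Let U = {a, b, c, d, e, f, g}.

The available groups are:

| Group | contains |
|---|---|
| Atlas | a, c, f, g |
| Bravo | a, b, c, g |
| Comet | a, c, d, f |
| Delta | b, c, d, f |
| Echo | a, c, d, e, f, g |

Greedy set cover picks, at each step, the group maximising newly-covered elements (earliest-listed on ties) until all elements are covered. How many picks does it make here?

Greedy: pick Echo (covers 6 new) → pick Bravo (covers 1 new). Total picks: 2.

2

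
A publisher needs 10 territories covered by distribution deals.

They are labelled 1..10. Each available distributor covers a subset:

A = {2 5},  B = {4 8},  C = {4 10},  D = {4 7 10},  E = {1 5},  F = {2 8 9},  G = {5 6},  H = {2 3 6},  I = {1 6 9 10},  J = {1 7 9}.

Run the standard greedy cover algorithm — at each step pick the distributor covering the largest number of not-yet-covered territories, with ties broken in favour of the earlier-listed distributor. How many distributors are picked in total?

Greedy: pick I (covers 4 new) → pick A (covers 2 new) → pick B (covers 2 new) → pick D (covers 1 new) → pick H (covers 1 new). Total picks: 5.
(The true minimum cover uses only 4 distributors, so greedy is not optimal here.)

5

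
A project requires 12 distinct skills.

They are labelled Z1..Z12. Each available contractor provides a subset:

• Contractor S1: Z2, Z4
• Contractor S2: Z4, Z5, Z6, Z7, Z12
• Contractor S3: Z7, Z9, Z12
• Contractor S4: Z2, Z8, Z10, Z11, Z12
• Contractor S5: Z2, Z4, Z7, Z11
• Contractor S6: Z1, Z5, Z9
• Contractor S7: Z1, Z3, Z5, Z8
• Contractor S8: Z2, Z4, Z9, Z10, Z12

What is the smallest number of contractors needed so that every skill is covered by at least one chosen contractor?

S2 and S4 and S6 and S7 together: S2 ∪ S4 ∪ S6 ∪ S7 = {Z1, Z2, Z3, Z4, Z5, Z6, Z7, Z8, Z9, Z10, Z11, Z12} — every skill is covered.
No 3 of the 8 contractors cover everything (all 56 combinations miss at least one skill), so 4 is optimal.

4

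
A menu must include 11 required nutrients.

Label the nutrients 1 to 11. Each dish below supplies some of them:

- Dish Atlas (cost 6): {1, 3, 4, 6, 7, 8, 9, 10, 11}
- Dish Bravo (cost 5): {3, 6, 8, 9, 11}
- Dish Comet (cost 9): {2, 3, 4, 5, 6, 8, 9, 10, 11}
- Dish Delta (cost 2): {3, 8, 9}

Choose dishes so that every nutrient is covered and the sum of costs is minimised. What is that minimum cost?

15

Atlas, Comet together cover every nutrient (Atlas ∪ Comet = {1, 2, 3, 4, 5, 6, 7, 8, 9, 10, 11}); total cost 6 + 9 = 15.
No covering selection has total cost below 15.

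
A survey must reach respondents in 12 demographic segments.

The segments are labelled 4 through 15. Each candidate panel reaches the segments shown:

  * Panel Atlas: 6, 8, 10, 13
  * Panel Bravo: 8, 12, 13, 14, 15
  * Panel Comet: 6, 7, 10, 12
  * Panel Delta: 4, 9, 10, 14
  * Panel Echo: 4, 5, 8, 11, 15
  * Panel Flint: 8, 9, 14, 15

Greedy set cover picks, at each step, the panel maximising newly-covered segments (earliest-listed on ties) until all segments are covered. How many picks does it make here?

Greedy: pick Bravo (covers 5 new) → pick Comet (covers 3 new) → pick Echo (covers 3 new) → pick Delta (covers 1 new). Total picks: 4.

4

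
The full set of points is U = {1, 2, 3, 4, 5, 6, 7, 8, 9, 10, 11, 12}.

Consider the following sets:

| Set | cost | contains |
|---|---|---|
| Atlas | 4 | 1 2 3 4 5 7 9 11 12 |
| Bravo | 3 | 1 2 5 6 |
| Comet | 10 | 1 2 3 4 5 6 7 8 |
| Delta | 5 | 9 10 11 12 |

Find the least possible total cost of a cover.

15

Comet, Delta together cover every point (Comet ∪ Delta = {1, 2, 3, 4, 5, 6, 7, 8, 9, 10, 11, 12}); total cost 10 + 5 = 15.
The greedy pick Atlas, Bravo, Delta, Comet costs 22; no covering selection beats 15.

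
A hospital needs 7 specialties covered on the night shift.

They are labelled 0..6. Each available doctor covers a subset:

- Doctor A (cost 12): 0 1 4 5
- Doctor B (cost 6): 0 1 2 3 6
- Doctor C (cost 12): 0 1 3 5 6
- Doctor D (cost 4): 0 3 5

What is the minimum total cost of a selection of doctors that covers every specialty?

18

A, B together cover every specialty (A ∪ B = {0, 1, 2, 3, 4, 5, 6}); total cost 12 + 6 = 18.
The greedy pick B, D, A costs 22; no covering selection beats 18.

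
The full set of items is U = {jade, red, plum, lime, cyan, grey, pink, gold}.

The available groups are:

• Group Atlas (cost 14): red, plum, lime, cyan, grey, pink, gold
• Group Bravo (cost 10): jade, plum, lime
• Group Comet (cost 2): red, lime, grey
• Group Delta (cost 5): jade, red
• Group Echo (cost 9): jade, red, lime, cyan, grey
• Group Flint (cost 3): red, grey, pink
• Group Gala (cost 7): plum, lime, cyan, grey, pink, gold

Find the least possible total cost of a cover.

Delta, Gala together cover every item (Delta ∪ Gala = {jade, red, plum, lime, cyan, grey, pink, gold}); total cost 5 + 7 = 12.
The greedy pick Comet, Gala, Delta costs 14; no covering selection beats 12.

12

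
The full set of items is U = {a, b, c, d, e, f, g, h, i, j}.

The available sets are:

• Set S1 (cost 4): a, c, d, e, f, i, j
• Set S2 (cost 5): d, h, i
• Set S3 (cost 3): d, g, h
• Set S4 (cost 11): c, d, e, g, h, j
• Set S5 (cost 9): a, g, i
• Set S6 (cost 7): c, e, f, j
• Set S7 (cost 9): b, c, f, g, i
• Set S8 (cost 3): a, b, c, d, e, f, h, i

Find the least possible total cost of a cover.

S1, S3, S8 together cover every item (S1 ∪ S3 ∪ S8 = {a, b, c, d, e, f, g, h, i, j}); total cost 4 + 3 + 3 = 10.
No covering selection has total cost below 10.

10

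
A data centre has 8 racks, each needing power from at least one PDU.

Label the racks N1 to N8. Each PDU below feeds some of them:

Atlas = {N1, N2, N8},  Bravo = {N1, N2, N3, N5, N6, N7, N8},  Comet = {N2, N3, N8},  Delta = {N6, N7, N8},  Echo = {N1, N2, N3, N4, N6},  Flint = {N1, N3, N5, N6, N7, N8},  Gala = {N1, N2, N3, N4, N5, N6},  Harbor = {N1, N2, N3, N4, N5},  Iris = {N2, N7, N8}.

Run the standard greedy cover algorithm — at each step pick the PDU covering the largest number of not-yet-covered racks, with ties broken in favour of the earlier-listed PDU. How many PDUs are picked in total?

Greedy: pick Bravo (covers 7 new) → pick Echo (covers 1 new). Total picks: 2.

2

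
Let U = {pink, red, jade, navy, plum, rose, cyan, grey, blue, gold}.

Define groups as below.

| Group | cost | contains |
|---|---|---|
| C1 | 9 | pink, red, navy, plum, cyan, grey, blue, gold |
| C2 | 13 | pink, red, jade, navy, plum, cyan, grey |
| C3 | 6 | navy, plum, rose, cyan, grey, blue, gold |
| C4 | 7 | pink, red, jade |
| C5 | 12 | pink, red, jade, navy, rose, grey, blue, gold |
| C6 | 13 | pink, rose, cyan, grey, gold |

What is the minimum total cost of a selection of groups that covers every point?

C3, C4 together cover every point (C3 ∪ C4 = {pink, red, jade, navy, plum, rose, cyan, grey, blue, gold}); total cost 6 + 7 = 13.
No covering selection has total cost below 13.

13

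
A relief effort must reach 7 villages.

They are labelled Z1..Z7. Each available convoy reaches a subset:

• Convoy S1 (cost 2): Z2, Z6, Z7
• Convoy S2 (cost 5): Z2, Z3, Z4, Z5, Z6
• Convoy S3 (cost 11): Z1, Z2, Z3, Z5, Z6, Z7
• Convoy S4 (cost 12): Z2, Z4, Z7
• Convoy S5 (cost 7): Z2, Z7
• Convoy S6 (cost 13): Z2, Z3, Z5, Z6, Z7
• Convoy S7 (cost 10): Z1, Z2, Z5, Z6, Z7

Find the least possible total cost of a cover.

S2, S7 together cover every village (S2 ∪ S7 = {Z1, Z2, Z3, Z4, Z5, Z6, Z7}); total cost 5 + 10 = 15.
The greedy pick S1, S2, S7 costs 17; no covering selection beats 15.

15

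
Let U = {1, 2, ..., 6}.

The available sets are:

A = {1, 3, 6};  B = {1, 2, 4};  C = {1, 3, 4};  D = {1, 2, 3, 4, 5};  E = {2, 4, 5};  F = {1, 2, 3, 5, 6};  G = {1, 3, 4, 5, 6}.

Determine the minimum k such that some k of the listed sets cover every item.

2

Take {D, F}. Their union is {1, 2, 3, 4, 5, 6}, which is all 6 items.
No single set has all 6 items (the largest, D, has 5), so 2 is optimal.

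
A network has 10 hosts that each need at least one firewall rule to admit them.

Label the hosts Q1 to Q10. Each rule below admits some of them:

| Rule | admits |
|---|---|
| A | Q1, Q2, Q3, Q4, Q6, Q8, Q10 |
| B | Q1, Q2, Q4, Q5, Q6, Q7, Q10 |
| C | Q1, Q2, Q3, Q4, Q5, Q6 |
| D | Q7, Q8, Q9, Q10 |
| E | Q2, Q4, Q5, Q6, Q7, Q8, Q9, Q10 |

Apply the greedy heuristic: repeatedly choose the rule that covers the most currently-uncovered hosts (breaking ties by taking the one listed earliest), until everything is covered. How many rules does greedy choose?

2

Greedy: pick E (covers 8 new) → pick A (covers 2 new). Total picks: 2.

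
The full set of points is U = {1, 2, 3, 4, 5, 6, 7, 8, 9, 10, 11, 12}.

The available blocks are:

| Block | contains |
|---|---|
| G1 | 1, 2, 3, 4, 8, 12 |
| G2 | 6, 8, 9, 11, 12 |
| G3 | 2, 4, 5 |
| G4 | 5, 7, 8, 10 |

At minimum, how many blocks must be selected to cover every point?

3

Take {G1, G2, G4}. Their union is {1, 2, 3, 4, 5, 6, 7, 8, 9, 10, 11, 12}, which is all 12 points.
Only G1 contains 1, so G1 is forced; the remaining 6 points need at least 2 more blocks (each remaining block adds at most 3) — so at least 3 blocks are needed, and 3 is optimal.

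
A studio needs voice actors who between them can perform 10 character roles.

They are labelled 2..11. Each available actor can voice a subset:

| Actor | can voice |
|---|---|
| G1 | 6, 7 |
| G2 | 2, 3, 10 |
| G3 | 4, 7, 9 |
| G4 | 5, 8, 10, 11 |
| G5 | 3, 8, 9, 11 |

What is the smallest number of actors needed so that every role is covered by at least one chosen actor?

4

Take {G1, G2, G3, G4}. Their union is {2, 3, 4, 5, 6, 7, 8, 9, 10, 11}, which is all 10 roles.
Only G2 contains 2, so G2 is forced; the remaining 7 roles need at least 3 more actors (each remaining actor adds at most 3) — so at least 4 actors are needed, and 4 is optimal.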